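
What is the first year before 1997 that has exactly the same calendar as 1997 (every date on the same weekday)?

Two years share a calendar iff Jan 1 falls on the same weekday and both are leap or both are common. 1997: Jan 1 is Wednesday, common year.
1996: Jan 1 Monday, leap
1995: Jan 1 Sunday, common
1994: Jan 1 Saturday, common
1993: Jan 1 Friday, common
1992: Jan 1 Wednesday, leap
1991: Jan 1 Tuesday, common
1990: Jan 1 Monday, common
1989: Jan 1 Sunday, common
1988: Jan 1 Friday, leap
1987: Jan 1 Thursday, common
1986: Jan 1 Wednesday, common
1986 matches on both conditions.

1986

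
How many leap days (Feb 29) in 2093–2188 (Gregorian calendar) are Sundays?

Leap years in 2093–2188: 23 of them.
Feb 29 weekday advances by 5 (mod 7) from one leap year to the next four years later (or differs when a century non-leap intervenes).
Leap-day weekdays: 2096:Wed 2104:Fri 2108:Wed 2112:Mon 2116:Sat 2120:Thu 2124:Tue 2128:Sun✓ 2132:Fri 2136:Wed 2140:Mon 2144:Sat 2148:Thu 2152:Tue 2156:Sun✓ 2160:Fri 2164:Wed 2168:Mon 2172:Sat 2176:Thu 2180:Tue 2184:Sun✓ 2188:Fri
Sunday: 2128, 2156, 2184 → 3.

3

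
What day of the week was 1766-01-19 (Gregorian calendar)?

Sunday

January 1, 1766 is a Wednesday.
January 19 is day 19 of the year, i.e. 18 days after Jan 1.
18 mod 7 = 4, so advance 4 weekdays from Wednesday: Sunday.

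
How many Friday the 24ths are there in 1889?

Check the 24th of each month of 1889: Jan 24: Thu, Feb 24: Sun, Mar 24: Sun, Apr 24: Wed, May 24: Fri, Jun 24: Mon, Jul 24: Wed, Aug 24: Sat, Sep 24: Tue, Oct 24: Thu, Nov 24: Sun, Dec 24: Tue.
Friday occurs in May — 1 month.

1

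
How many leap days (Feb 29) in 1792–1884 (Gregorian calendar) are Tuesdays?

Leap years in 1792–1884: 23 of them.
Feb 29 weekday advances by 5 (mod 7) from one leap year to the next four years later (or differs when a century non-leap intervenes).
Leap-day weekdays: 1792:Wed 1796:Mon 1804:Wed 1808:Mon 1812:Sat 1816:Thu 1820:Tue✓ 1824:Sun 1828:Fri 1832:Wed 1836:Mon 1840:Sat 1844:Thu 1848:Tue✓ 1852:Sun 1856:Fri 1860:Wed 1864:Mon 1868:Sat 1872:Thu 1876:Tue✓ 1880:Sun 1884:Fri
Tuesday: 1820, 1848, 1876 → 3.

3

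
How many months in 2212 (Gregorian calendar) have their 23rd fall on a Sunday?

2

Check the 23rd of each month of 2212: Jan 23: Thu, Feb 23: Sun, Mar 23: Mon, Apr 23: Thu, May 23: Sat, Jun 23: Tue, Jul 23: Thu, Aug 23: Sun, Sep 23: Wed, Oct 23: Fri, Nov 23: Mon, Dec 23: Wed.
Sunday occurs in February, August — 2 months.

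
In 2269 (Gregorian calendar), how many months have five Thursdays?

4

A month of length L has five Thursdays iff its first Thursday is on day ≤ L−28 (so day 1–3 in a 31-day month, 1–2 in a 30-day month, day 1 in a leap February).
Checking each month of 2269: Jan starts Fri (31d); Feb starts Mon (28d); Mar starts Mon (31d); Apr starts Thu (30d) ✓; May starts Sat (31d); Jun starts Tue (30d); Jul starts Thu (31d) ✓; Aug starts Sun (31d); Sep starts Wed (30d) ✓; Oct starts Fri (31d); Nov starts Mon (30d); Dec starts Wed (31d) ✓.
Five-Thursday months: April, July, September, December → 4.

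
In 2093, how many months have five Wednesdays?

A month of length L has five Wednesdays iff its first Wednesday is on day ≤ L−28 (so day 1–3 in a 31-day month, 1–2 in a 30-day month, day 1 in a leap February).
Checking each month of 2093: Jan starts Thu (31d); Feb starts Sun (28d); Mar starts Sun (31d); Apr starts Wed (30d) ✓; May starts Fri (31d); Jun starts Mon (30d); Jul starts Wed (31d) ✓; Aug starts Sat (31d); Sep starts Tue (30d) ✓; Oct starts Thu (31d); Nov starts Sun (30d); Dec starts Tue (31d) ✓.
Five-Wednesday months: April, July, September, December → 4.

4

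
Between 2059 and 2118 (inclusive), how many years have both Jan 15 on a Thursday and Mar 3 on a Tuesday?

7

Check each year's weekday for Jan 15 and Mar 3:
  2059: Wed/Mon  2060: Thu/Wed  2061: Sat/Thu  2062: Sun/Fri  2063: Mon/Sat  2064: Tue/Mon  2065: Thu/Tue ✓  2066: Fri/Wed  2067: Sat/Thu  2068: Sun/Sat  2069: Tue/Sun  2070: Wed/Mon  2071: Thu/Tue ✓  2072: Fri/Thu  …(32 more)…  2105: Thu/Tue ✓  2106: Fri/Wed  2107: Sat/Thu  2108: Sun/Sat  2109: Tue/Sun  2110: Wed/Mon  2111: Thu/Tue ✓  2112: Fri/Thu  2113: Sun/Fri  2114: Mon/Sat  2115: Tue/Sun  2116: Wed/Tue  2117: Fri/Wed  2118: Sat/Thu
Both conditions hold in: 2065, 2071, 2082, 2093, 2099, 2105, 2111 — 7.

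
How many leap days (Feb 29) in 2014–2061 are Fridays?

Leap years in 2014–2061: 12 of them.
Feb 29 weekday advances by 5 (mod 7) from one leap year to the next four years later (or differs when a century non-leap intervenes).
Leap-day weekdays: 2016:Mon 2020:Sat 2024:Thu 2028:Tue 2032:Sun 2036:Fri✓ 2040:Wed 2044:Mon 2048:Sat 2052:Thu 2056:Tue 2060:Sun
Friday: 2036 → 1.

1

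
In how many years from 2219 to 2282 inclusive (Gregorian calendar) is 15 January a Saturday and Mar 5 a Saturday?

Check each year's weekday for 15 January and Mar 5:
  2219: Fri/Fri  2220: Sat/Sun  2221: Mon/Mon  2222: Tue/Tue  2223: Wed/Wed  2224: Thu/Fri  2225: Sat/Sat ✓  2226: Sun/Sun  2227: Mon/Mon  2228: Tue/Wed  2229: Thu/Thu  2230: Fri/Fri  2231: Sat/Sat ✓  2232: Sun/Mon  …(36 more)…  2269: Fri/Fri  2270: Sat/Sat ✓  2271: Sun/Sun  2272: Mon/Tue  2273: Wed/Wed  2274: Thu/Thu  2275: Fri/Fri  2276: Sat/Sun  2277: Mon/Mon  2278: Tue/Tue  2279: Wed/Wed  2280: Thu/Fri  2281: Sat/Sat ✓  2282: Sun/Sun
Both conditions hold in: 2225, 2231, 2242, 2253, 2259, 2270, 2281 — 7.

7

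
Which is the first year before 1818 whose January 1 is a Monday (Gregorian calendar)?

Jan 1 advances by 2 weekdays after a leap year and by 1 after a common year.
1818: Jan 1 is Thursday.
1817: Wednesday
1816: Monday (leap)
1816 begins on a Monday

1816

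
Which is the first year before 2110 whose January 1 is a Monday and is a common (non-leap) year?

2103

Jan 1 advances by 2 weekdays after a leap year and by 1 after a common year.
2110: Jan 1 is Wednesday.
2109: Tuesday
2108: Sunday (leap)
2107: Saturday
2106: Friday
2105: Thursday
2104: Tuesday (leap)
2103: Monday
2103 begins on a Monday and is a common year.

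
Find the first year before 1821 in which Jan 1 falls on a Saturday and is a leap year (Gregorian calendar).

Jan 1 advances by 2 weekdays after a leap year and by 1 after a common year.
1821: Jan 1 is Monday.
1820: Saturday (leap)
1820 begins on a Saturday and is a leap year.

1820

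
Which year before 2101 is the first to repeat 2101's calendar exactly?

Two years share a calendar iff Jan 1 falls on the same weekday and both are leap or both are common. 2101: Jan 1 is Saturday, common year.
2100: Jan 1 Friday, common
2099: Jan 1 Thursday, common
2098: Jan 1 Wednesday, common
2097: Jan 1 Tuesday, common
2096: Jan 1 Sunday, leap
2095: Jan 1 Saturday, common
2095 matches on both conditions.

2095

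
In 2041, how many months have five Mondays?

A month of length L has five Mondays iff its first Monday is on day ≤ L−28 (so day 1–3 in a 31-day month, 1–2 in a 30-day month, day 1 in a leap February).
Checking each month of 2041: Jan starts Tue (31d); Feb starts Fri (28d); Mar starts Fri (31d); Apr starts Mon (30d) ✓; May starts Wed (31d); Jun starts Sat (30d); Jul starts Mon (31d) ✓; Aug starts Thu (31d); Sep starts Sun (30d) ✓; Oct starts Tue (31d); Nov starts Fri (30d); Dec starts Sun (31d) ✓.
Five-Monday months: April, July, September, December → 4.

4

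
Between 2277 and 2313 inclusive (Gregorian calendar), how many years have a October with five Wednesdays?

17

October has 31 days; it has five Wednesdays when Wednesday falls among the first (month-length − 28) days — i.e. when October 1 is one of Wednesday/Tuesday/Monday.
October 1 by year: 2277:Mon✓ 2278:Tue✓ 2279:Wed✓ 2280:Fri 2281:Sat 2282:Sun 2283:Mon✓ 2284:Wed✓ 2285:Thu 2286:Fri 2287:Sat 2288:Mon✓ 2289:Tue✓ 2290:Wed✓ 2291:Thu …(7 more)… 2299:Sun 2300:Mon✓ 2301:Tue✓ 2302:Wed✓ 2303:Thu 2304:Sat 2305:Sun 2306:Mon✓ 2307:Tue✓ 2308:Thu 2309:Fri 2310:Sat 2311:Sun 2312:Tue✓ 2313:Wed✓
Years with five Wednesdays: 2277, 2278, 2279, 2283, 2284, 2288, 2289, 2290, 2294, 2295, 2300, 2301, 2302, 2306, 2307, 2312, 2313 → 17.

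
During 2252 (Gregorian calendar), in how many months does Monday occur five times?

A month of length L has five Mondays iff its first Monday is on day ≤ L−28 (so day 1–3 in a 31-day month, 1–2 in a 30-day month, day 1 in a leap February).
Checking each month of 2252: Jan starts Thu (31d); Feb starts Sun (29d); Mar starts Mon (31d) ✓; Apr starts Thu (30d); May starts Sat (31d) ✓; Jun starts Tue (30d); Jul starts Thu (31d); Aug starts Sun (31d) ✓; Sep starts Wed (30d); Oct starts Fri (31d); Nov starts Mon (30d) ✓; Dec starts Wed (31d).
Five-Monday months: March, May, August, November → 4.

4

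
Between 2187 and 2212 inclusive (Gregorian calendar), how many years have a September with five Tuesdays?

9

September has 30 days; it has five Tuesdays when Tuesday falls among the first (month-length − 28) days — i.e. when September 1 is one of Tuesday/Monday.
September 1 by year: 2187:Sat 2188:Mon✓ 2189:Tue✓ 2190:Wed 2191:Thu 2192:Sat 2193:Sun 2194:Mon✓ 2195:Tue✓ 2196:Thu 2197:Fri 2198:Sat 2199:Sun 2200:Mon✓ 2201:Tue✓ 2202:Wed 2203:Thu 2204:Sat 2205:Sun 2206:Mon✓ 2207:Tue✓ 2208:Thu 2209:Fri 2210:Sat 2211:Sun 2212:Tue✓
Years with five Tuesdays: 2188, 2189, 2194, 2195, 2200, 2201, 2206, 2207, 2212 → 9.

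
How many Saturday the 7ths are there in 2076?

Check the 7th of each month of 2076: Jan 7: Tue, Feb 7: Fri, Mar 7: Sat, Apr 7: Tue, May 7: Thu, Jun 7: Sun, Jul 7: Tue, Aug 7: Fri, Sep 7: Mon, Oct 7: Wed, Nov 7: Sat, Dec 7: Mon.
Saturday occurs in March, November — 2 months.

2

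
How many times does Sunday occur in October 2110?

4

October 2110 has 31 days and begins on Wednesday.
The first Sunday is October 5.
Sundays fall on 5, 12, 19, 26 — that's 4.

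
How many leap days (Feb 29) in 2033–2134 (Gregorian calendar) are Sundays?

3

Leap years in 2033–2134: 24 of them.
Feb 29 weekday advances by 5 (mod 7) from one leap year to the next four years later (or differs when a century non-leap intervenes).
Leap-day weekdays: 2036:Fri 2040:Wed 2044:Mon 2048:Sat 2052:Thu 2056:Tue 2060:Sun✓ 2064:Fri 2068:Wed 2072:Mon 2076:Sat 2080:Thu 2084:Tue 2088:Sun✓ 2092:Fri 2096:Wed 2104:Fri 2108:Wed 2112:Mon 2116:Sat 2120:Thu 2124:Tue 2128:Sun✓ 2132:Fri
Sunday: 2060, 2088, 2128 → 3.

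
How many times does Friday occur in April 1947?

April 1947 has 30 days and begins on Tuesday.
The first Friday is April 4.
Fridays fall on 4, 11, 18, 25 — that's 4.

4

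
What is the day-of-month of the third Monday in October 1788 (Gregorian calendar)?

October 1, 1788 is a Wednesday, so the first Monday is the 6th.
The third Monday is 6 + 14 = 20.

20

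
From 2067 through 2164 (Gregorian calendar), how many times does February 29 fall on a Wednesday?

Leap years in 2067–2164: 24 of them.
Feb 29 weekday advances by 5 (mod 7) from one leap year to the next four years later (or differs when a century non-leap intervenes).
Leap-day weekdays: 2068:Wed✓ 2072:Mon 2076:Sat 2080:Thu 2084:Tue 2088:Sun 2092:Fri 2096:Wed✓ 2104:Fri 2108:Wed✓ 2112:Mon 2116:Sat 2120:Thu 2124:Tue 2128:Sun 2132:Fri 2136:Wed✓ 2140:Mon 2144:Sat 2148:Thu 2152:Tue 2156:Sun 2160:Fri 2164:Wed✓
Wednesday: 2068, 2096, 2108, 2136, 2164 → 5.

5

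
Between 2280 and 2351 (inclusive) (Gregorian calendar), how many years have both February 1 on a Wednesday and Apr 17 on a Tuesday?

2

Check each year's weekday for February 1 and Apr 17:
  2280: Sun/Sat  2281: Tue/Sun  2282: Wed/Mon  2283: Thu/Tue  2284: Fri/Thu  2285: Sun/Fri  2286: Mon/Sat  2287: Tue/Sun  2288: Wed/Tue ✓  2289: Fri/Wed  2290: Sat/Thu  2291: Sun/Fri  2292: Mon/Sun  2293: Wed/Mon  …(44 more)…  2338: Tue/Sun  2339: Wed/Mon  2340: Thu/Wed  2341: Sat/Thu  2342: Sun/Fri  2343: Mon/Sat  2344: Tue/Mon  2345: Thu/Tue  2346: Fri/Wed  2347: Sat/Thu  2348: Sun/Sat  2349: Tue/Sun  2350: Wed/Mon  2351: Thu/Tue
Both conditions hold in: 2288, 2328 — 2.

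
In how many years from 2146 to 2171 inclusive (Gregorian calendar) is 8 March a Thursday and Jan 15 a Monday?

3

Check each year's weekday for 8 March and Jan 15:
  2146: Tue/Sat  2147: Wed/Sun  2148: Fri/Mon  2149: Sat/Wed  2150: Sun/Thu  2151: Mon/Fri  2152: Wed/Sat  2153: Thu/Mon ✓  2154: Fri/Tue  2155: Sat/Wed  2156: Mon/Thu  2157: Tue/Sat  2158: Wed/Sun  2159: Thu/Mon ✓  2160: Sat/Tue  2161: Sun/Thu  2162: Mon/Fri  2163: Tue/Sat  2164: Thu/Sun  2165: Fri/Tue  2166: Sat/Wed  2167: Sun/Thu  2168: Tue/Fri  2169: Wed/Sun  2170: Thu/Mon ✓  2171: Fri/Tue
Both conditions hold in: 2153, 2159, 2170 — 3.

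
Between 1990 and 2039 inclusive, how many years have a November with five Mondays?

15

November has 30 days; it has five Mondays when Monday falls among the first (month-length − 28) days — i.e. when November 1 is one of Monday/Sunday.
November 1 by year: 1990:Thu 1991:Fri 1992:Sun✓ 1993:Mon✓ 1994:Tue 1995:Wed 1996:Fri 1997:Sat 1998:Sun✓ 1999:Mon✓ 2000:Wed 2001:Thu 2002:Fri 2003:Sat 2004:Mon✓ …(20 more)… 2025:Sat 2026:Sun✓ 2027:Mon✓ 2028:Wed 2029:Thu 2030:Fri 2031:Sat 2032:Mon✓ 2033:Tue 2034:Wed 2035:Thu 2036:Sat 2037:Sun✓ 2038:Mon✓ 2039:Tue
Years with five Mondays: 1992, 1993, 1998, 1999, 2004, 2009, 2010, 2015, 2020, 2021, 2026, 2027, 2032, 2037, 2038 → 15.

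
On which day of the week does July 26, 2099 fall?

January 1, 2099 is a Thursday.
July 26 is day 207 of the year, i.e. 206 days after Jan 1.
206 mod 7 = 3, so advance 3 weekdays from Thursday: Sunday.

Sunday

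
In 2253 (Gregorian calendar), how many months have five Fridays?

4

A month of length L has five Fridays iff its first Friday is on day ≤ L−28 (so day 1–3 in a 31-day month, 1–2 in a 30-day month, day 1 in a leap February).
Checking each month of 2253: Jan starts Sat (31d); Feb starts Tue (28d); Mar starts Tue (31d); Apr starts Fri (30d) ✓; May starts Sun (31d); Jun starts Wed (30d); Jul starts Fri (31d) ✓; Aug starts Mon (31d); Sep starts Thu (30d) ✓; Oct starts Sat (31d); Nov starts Tue (30d); Dec starts Thu (31d) ✓.
Five-Friday months: April, July, September, December → 4.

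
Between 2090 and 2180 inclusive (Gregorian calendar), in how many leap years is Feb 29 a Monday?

3

Leap years in 2090–2180: 22 of them.
Feb 29 weekday advances by 5 (mod 7) from one leap year to the next four years later (or differs when a century non-leap intervenes).
Leap-day weekdays: 2092:Fri 2096:Wed 2104:Fri 2108:Wed 2112:Mon✓ 2116:Sat 2120:Thu 2124:Tue 2128:Sun 2132:Fri 2136:Wed 2140:Mon✓ 2144:Sat 2148:Thu 2152:Tue 2156:Sun 2160:Fri 2164:Wed 2168:Mon✓ 2172:Sat 2176:Thu 2180:Tue
Monday: 2112, 2140, 2168 → 3.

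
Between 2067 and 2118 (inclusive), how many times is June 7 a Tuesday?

Track June 7's weekday year by year (advancing +1, or +2 across a Feb 29):
  2067: Tue ✓  2068: Thu (+2)  2069: Fri (+1)  2070: Sat (+1)  2071: Sun (+1)
  2072: Tue (+2) ✓  2073: Wed (+1)  2074: Thu (+1)  2075: Fri (+1)  2076: Sun (+2)
  2077: Mon (+1)  2078: Tue (+1) ✓  2079: Wed (+1)  2080: Fri (+2)  … (24 more years) …
  2105: Sun (+1)  2106: Mon (+1)  2107: Tue (+1) ✓  2108: Thu (+2)  2109: Fri (+1)
  2110: Sat (+1)  2111: Sun (+1)  2112: Tue (+2) ✓  2113: Wed (+1)  2114: Thu (+1)
  2115: Fri (+1)  2116: Sun (+2)  2117: Mon (+1)  2118: Tue (+1) ✓
Tuesday years: 2067, 2072, 2078, 2089, 2095, 2101, 2107, 2112, 2118 — 9 in total.

9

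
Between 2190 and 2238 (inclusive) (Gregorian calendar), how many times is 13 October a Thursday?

8

Track 13 October's weekday year by year (advancing +1, or +2 across a Feb 29):
  2190: Wed  2191: Thu (+1) ✓  2192: Sat (+2)  2193: Sun (+1)  2194: Mon (+1)
  2195: Tue (+1)  2196: Thu (+2) ✓  2197: Fri (+1)  2198: Sat (+1)  2199: Sun (+1)
  2200: Mon (+1)  2201: Tue (+1)  2202: Wed (+1)  2203: Thu (+1) ✓  … (21 more years) …
  2225: Thu (+1) ✓  2226: Fri (+1)  2227: Sat (+1)  2228: Mon (+2)  2229: Tue (+1)
  2230: Wed (+1)  2231: Thu (+1) ✓  2232: Sat (+2)  2233: Sun (+1)  2234: Mon (+1)
  2235: Tue (+1)  2236: Thu (+2) ✓  2237: Fri (+1)  2238: Sat (+1)
Thursday years: 2191, 2196, 2203, 2208, 2214, 2225, 2231, 2236 — 8 in total.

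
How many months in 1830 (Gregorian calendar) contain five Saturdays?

A month of length L has five Saturdays iff its first Saturday is on day ≤ L−28 (so day 1–3 in a 31-day month, 1–2 in a 30-day month, day 1 in a leap February).
Checking each month of 1830: Jan starts Fri (31d) ✓; Feb starts Mon (28d); Mar starts Mon (31d); Apr starts Thu (30d); May starts Sat (31d) ✓; Jun starts Tue (30d); Jul starts Thu (31d) ✓; Aug starts Sun (31d); Sep starts Wed (30d); Oct starts Fri (31d) ✓; Nov starts Mon (30d); Dec starts Wed (31d).
Five-Saturday months: January, May, July, October → 4.

4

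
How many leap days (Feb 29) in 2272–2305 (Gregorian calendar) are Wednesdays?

1

Leap years in 2272–2305: 8 of them.
Feb 29 weekday advances by 5 (mod 7) from one leap year to the next four years later (or differs when a century non-leap intervenes).
Leap-day weekdays: 2272:Thu 2276:Tue 2280:Sun 2284:Fri 2288:Wed✓ 2292:Mon 2296:Sat 2304:Mon
Wednesday: 2288 → 1.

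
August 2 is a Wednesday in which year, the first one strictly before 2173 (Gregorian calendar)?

From one year to the next, a fixed date's weekday advances by 1, or by 2 when a Feb 29 lies between the two dates.
2173: August 2 is Monday.
2172: Sunday (−1)
2171: Friday (−2)
2170: Thursday (−1)
2169: Wednesday (−1)
August 2 falls on a Wednesday in 2169.

2169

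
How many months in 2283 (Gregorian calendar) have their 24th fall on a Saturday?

Check the 24th of each month of 2283: Jan 24: Wed, Feb 24: Sat, Mar 24: Sat, Apr 24: Tue, May 24: Thu, Jun 24: Sun, Jul 24: Tue, Aug 24: Fri, Sep 24: Mon, Oct 24: Wed, Nov 24: Sat, Dec 24: Mon.
Saturday occurs in February, March, November — 3 months.

3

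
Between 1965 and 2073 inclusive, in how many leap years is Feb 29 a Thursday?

Leap years in 1965–2073: 27 of them.
Feb 29 weekday advances by 5 (mod 7) from one leap year to the next four years later (or differs when a century non-leap intervenes).
Leap-day weekdays: 1968:Thu✓ 1972:Tue 1976:Sun 1980:Fri 1984:Wed 1988:Mon 1992:Sat 1996:Thu✓ 2000:Tue 2004:Sun 2008:Fri 2012:Wed 2016:Mon 2020:Sat 2024:Thu✓ 2028:Tue 2032:Sun 2036:Fri 2040:Wed 2044:Mon 2048:Sat 2052:Thu✓ 2056:Tue 2060:Sun 2064:Fri 2068:Wed 2072:Mon
Thursday: 1968, 1996, 2024, 2052 → 4.

4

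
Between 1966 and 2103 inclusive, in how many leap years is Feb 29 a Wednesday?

Leap years in 1966–2103: 33 of them.
Feb 29 weekday advances by 5 (mod 7) from one leap year to the next four years later (or differs when a century non-leap intervenes).
Leap-day weekdays: 1968:Thu 1972:Tue 1976:Sun 1980:Fri 1984:Wed✓ 1988:Mon 1992:Sat 1996:Thu 2000:Tue 2004:Sun 2008:Fri 2012:Wed✓ 2016:Mon …(7 more)… 2048:Sat 2052:Thu 2056:Tue 2060:Sun 2064:Fri 2068:Wed✓ 2072:Mon 2076:Sat 2080:Thu 2084:Tue 2088:Sun 2092:Fri 2096:Wed✓
Wednesday: 1984, 2012, 2040, 2068, 2096 → 5.

5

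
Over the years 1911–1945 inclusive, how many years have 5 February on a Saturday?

5

Track 5 February's weekday year by year (advancing +1, or +2 across a Feb 29):
  1911: Sun  1912: Mon (+1)  1913: Wed (+2)  1914: Thu (+1)  1915: Fri (+1)
  1916: Sat (+1) ✓  1917: Mon (+2)  1918: Tue (+1)  1919: Wed (+1)  1920: Thu (+1)
  1921: Sat (+2) ✓  1922: Sun (+1)  1923: Mon (+1)  1924: Tue (+1)  … (7 more years) …
  1932: Fri (+1)  1933: Sun (+2)  1934: Mon (+1)  1935: Tue (+1)  1936: Wed (+1)
  1937: Fri (+2)  1938: Sat (+1) ✓  1939: Sun (+1)  1940: Mon (+1)  1941: Wed (+2)
  1942: Thu (+1)  1943: Fri (+1)  1944: Sat (+1) ✓  1945: Mon (+2)
Saturday years: 1916, 1921, 1927, 1938, 1944 — 5 in total.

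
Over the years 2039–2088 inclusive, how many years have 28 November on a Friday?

7

Track 28 November's weekday year by year (advancing +1, or +2 across a Feb 29):
  2039: Mon  2040: Wed (+2)  2041: Thu (+1)  2042: Fri (+1) ✓  2043: Sat (+1)
  2044: Mon (+2)  2045: Tue (+1)  2046: Wed (+1)  2047: Thu (+1)  2048: Sat (+2)
  2049: Sun (+1)  2050: Mon (+1)  2051: Tue (+1)  2052: Thu (+2)  … (22 more years) …
  2075: Thu (+1)  2076: Sat (+2)  2077: Sun (+1)  2078: Mon (+1)  2079: Tue (+1)
  2080: Thu (+2)  2081: Fri (+1) ✓  2082: Sat (+1)  2083: Sun (+1)  2084: Tue (+2)
  2085: Wed (+1)  2086: Thu (+1)  2087: Fri (+1) ✓  2088: Sun (+2)
Friday years: 2042, 2053, 2059, 2064, 2070, 2081, 2087 — 7 in total.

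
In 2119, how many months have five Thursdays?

A month of length L has five Thursdays iff its first Thursday is on day ≤ L−28 (so day 1–3 in a 31-day month, 1–2 in a 30-day month, day 1 in a leap February).
Checking each month of 2119: Jan starts Sun (31d); Feb starts Wed (28d); Mar starts Wed (31d) ✓; Apr starts Sat (30d); May starts Mon (31d); Jun starts Thu (30d) ✓; Jul starts Sat (31d); Aug starts Tue (31d) ✓; Sep starts Fri (30d); Oct starts Sun (31d); Nov starts Wed (30d) ✓; Dec starts Fri (31d).
Five-Thursday months: March, June, August, November → 4.

4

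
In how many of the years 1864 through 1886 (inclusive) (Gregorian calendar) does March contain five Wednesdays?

11

March has 31 days; it has five Wednesdays when Wednesday falls among the first (month-length − 28) days — i.e. when March 1 is one of Wednesday/Tuesday/Monday.
March 1 by year: 1864:Tue✓ 1865:Wed✓ 1866:Thu 1867:Fri 1868:Sun 1869:Mon✓ 1870:Tue✓ 1871:Wed✓ 1872:Fri 1873:Sat 1874:Sun 1875:Mon✓ 1876:Wed✓ 1877:Thu 1878:Fri 1879:Sat 1880:Mon✓ 1881:Tue✓ 1882:Wed✓ 1883:Thu 1884:Sat 1885:Sun 1886:Mon✓
Years with five Wednesdays: 1864, 1865, 1869, 1870, 1871, 1875, 1876, 1880, 1881, 1882, 1886 → 11.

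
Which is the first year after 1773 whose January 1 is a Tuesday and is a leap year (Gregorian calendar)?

Jan 1 advances by 2 weekdays after a leap year and by 1 after a common year.
1773: Jan 1 is Friday.
1774: Saturday
1775: Sunday
1776: Monday (leap)
1777: Wednesday
1778: Thursday
1779: Friday
1780: Saturday (leap)
1781: Monday
1782: Tuesday
1783: Wednesday
1784: Thursday (leap)
1785: Saturday
1786: Sunday
1787: Monday
1788: Tuesday (leap)
1788 begins on a Tuesday and is a leap year.

1788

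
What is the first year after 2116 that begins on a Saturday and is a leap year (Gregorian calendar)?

Jan 1 advances by 2 weekdays after a leap year and by 1 after a common year.
2116: Jan 1 is Wednesday (leap).
2117: Friday
2118: Saturday
2119: Sunday
2120: Monday (leap)
2121: Wednesday
2122: Thursday
2123: Friday
2124: Saturday (leap)
2124 begins on a Saturday and is a leap year.

2124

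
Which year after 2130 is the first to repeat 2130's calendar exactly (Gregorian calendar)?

Two years share a calendar iff Jan 1 falls on the same weekday and both are leap or both are common. 2130: Jan 1 is Sunday, common year.
2131: Jan 1 Monday, common
2132: Jan 1 Tuesday, leap
2133: Jan 1 Thursday, common
2134: Jan 1 Friday, common
2135: Jan 1 Saturday, common
2136: Jan 1 Sunday, leap
2137: Jan 1 Tuesday, common
2138: Jan 1 Wednesday, common
2139: Jan 1 Thursday, common
2140: Jan 1 Friday, leap
2141: Jan 1 Sunday, common
2141 matches on both conditions.

2141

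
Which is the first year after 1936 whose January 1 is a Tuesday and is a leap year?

1952

Jan 1 advances by 2 weekdays after a leap year and by 1 after a common year.
1936: Jan 1 is Wednesday (leap).
1937: Friday
1938: Saturday
1939: Sunday
1940: Monday (leap)
1941: Wednesday
1942: Thursday
1943: Friday
1944: Saturday (leap)
1945: Monday
1946: Tuesday
1947: Wednesday
1948: Thursday (leap)
1949: Saturday
1950: Sunday
1951: Monday
1952: Tuesday (leap)
1952 begins on a Tuesday and is a leap year.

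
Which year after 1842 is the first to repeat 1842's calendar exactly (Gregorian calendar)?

Two years share a calendar iff Jan 1 falls on the same weekday and both are leap or both are common. 1842: Jan 1 is Saturday, common year.
1843: Jan 1 Sunday, common
1844: Jan 1 Monday, leap
1845: Jan 1 Wednesday, common
1846: Jan 1 Thursday, common
1847: Jan 1 Friday, common
1848: Jan 1 Saturday, leap
1849: Jan 1 Monday, common
1850: Jan 1 Tuesday, common
1851: Jan 1 Wednesday, common
1852: Jan 1 Thursday, leap
1853: Jan 1 Saturday, common
1853 matches on both conditions.

1853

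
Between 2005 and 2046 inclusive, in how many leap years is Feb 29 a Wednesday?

Leap years in 2005–2046: 10 of them.
Feb 29 weekday advances by 5 (mod 7) from one leap year to the next four years later (or differs when a century non-leap intervenes).
Leap-day weekdays: 2008:Fri 2012:Wed✓ 2016:Mon 2020:Sat 2024:Thu 2028:Tue 2032:Sun 2036:Fri 2040:Wed✓ 2044:Mon
Wednesday: 2012, 2040 → 2.

2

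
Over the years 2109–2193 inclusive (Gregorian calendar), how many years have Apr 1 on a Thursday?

Track Apr 1's weekday year by year (advancing +1, or +2 across a Feb 29):
  2109: Mon  2110: Tue (+1)  2111: Wed (+1)  2112: Fri (+2)  2113: Sat (+1)
  2114: Sun (+1)  2115: Mon (+1)  2116: Wed (+2)  2117: Thu (+1) ✓  2118: Fri (+1)
  2119: Sat (+1)  2120: Mon (+2)  2121: Tue (+1)  2122: Wed (+1)  … (57 more years) …
  2180: Sat (+2)  2181: Sun (+1)  2182: Mon (+1)  2183: Tue (+1)  2184: Thu (+2) ✓
  2185: Fri (+1)  2186: Sat (+1)  2187: Sun (+1)  2188: Tue (+2)  2189: Wed (+1)
  2190: Thu (+1) ✓  2191: Fri (+1)  2192: Sun (+2)  2193: Mon (+1)
Thursday years: 2117, 2123, 2128, 2134, 2145, 2151, 2156, 2162, 2173, 2179, 2184, 2190 — 12 in total.

12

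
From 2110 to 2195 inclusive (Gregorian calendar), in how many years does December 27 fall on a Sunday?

13

Track December 27's weekday year by year (advancing +1, or +2 across a Feb 29):
  2110: Sat  2111: Sun (+1) ✓  2112: Tue (+2)  2113: Wed (+1)  2114: Thu (+1)
  2115: Fri (+1)  2116: Sun (+2) ✓  2117: Mon (+1)  2118: Tue (+1)  2119: Wed (+1)
  2120: Fri (+2)  2121: Sat (+1)  2122: Sun (+1) ✓  2123: Mon (+1)  … (58 more years) …
  2182: Fri (+1)  2183: Sat (+1)  2184: Mon (+2)  2185: Tue (+1)  2186: Wed (+1)
  2187: Thu (+1)  2188: Sat (+2)  2189: Sun (+1) ✓  2190: Mon (+1)  2191: Tue (+1)
  2192: Thu (+2)  2193: Fri (+1)  2194: Sat (+1)  2195: Sun (+1) ✓
Sunday years: 2111, 2116, 2122, 2133, 2139, 2144, 2150, 2161, 2167, 2172, 2178, 2189, 2195 — 13 in total.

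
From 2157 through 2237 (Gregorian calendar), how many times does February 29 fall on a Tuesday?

2

Leap years in 2157–2237: 19 of them.
Feb 29 weekday advances by 5 (mod 7) from one leap year to the next four years later (or differs when a century non-leap intervenes).
Leap-day weekdays: 2160:Fri 2164:Wed 2168:Mon 2172:Sat 2176:Thu 2180:Tue✓ 2184:Sun 2188:Fri 2192:Wed 2196:Mon 2204:Wed 2208:Mon 2212:Sat 2216:Thu 2220:Tue✓ 2224:Sun 2228:Fri 2232:Wed 2236:Mon
Tuesday: 2180, 2220 → 2.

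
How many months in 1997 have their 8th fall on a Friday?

Check the 8th of each month of 1997: Jan 8: Wed, Feb 8: Sat, Mar 8: Sat, Apr 8: Tue, May 8: Thu, Jun 8: Sun, Jul 8: Tue, Aug 8: Fri, Sep 8: Mon, Oct 8: Wed, Nov 8: Sat, Dec 8: Mon.
Friday occurs in August — 1 month.

1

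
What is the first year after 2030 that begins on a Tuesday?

2036

Jan 1 advances by 2 weekdays after a leap year and by 1 after a common year.
2030: Jan 1 is Tuesday.
2031: Wednesday
2032: Thursday (leap)
2033: Saturday
2034: Sunday
2035: Monday
2036: Tuesday (leap)
2036 begins on a Tuesday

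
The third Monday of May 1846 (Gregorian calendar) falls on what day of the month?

18

May 1, 1846 is a Friday, so the first Monday is the 4th.
The third Monday is 4 + 14 = 18.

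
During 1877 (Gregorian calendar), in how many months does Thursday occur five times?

A month of length L has five Thursdays iff its first Thursday is on day ≤ L−28 (so day 1–3 in a 31-day month, 1–2 in a 30-day month, day 1 in a leap February).
Checking each month of 1877: Jan starts Mon (31d); Feb starts Thu (28d); Mar starts Thu (31d) ✓; Apr starts Sun (30d); May starts Tue (31d) ✓; Jun starts Fri (30d); Jul starts Sun (31d); Aug starts Wed (31d) ✓; Sep starts Sat (30d); Oct starts Mon (31d); Nov starts Thu (30d) ✓; Dec starts Sat (31d).
Five-Thursday months: March, May, August, November → 4.

4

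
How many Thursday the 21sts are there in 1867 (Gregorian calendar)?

Check the 21st of each month of 1867: Jan 21: Mon, Feb 21: Thu, Mar 21: Thu, Apr 21: Sun, May 21: Tue, Jun 21: Fri, Jul 21: Sun, Aug 21: Wed, Sep 21: Sat, Oct 21: Mon, Nov 21: Thu, Dec 21: Sat.
Thursday occurs in February, March, November — 3 months.

3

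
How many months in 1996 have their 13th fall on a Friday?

Check the 13th of each month of 1996: Jan 13: Sat, Feb 13: Tue, Mar 13: Wed, Apr 13: Sat, May 13: Mon, Jun 13: Thu, Jul 13: Sat, Aug 13: Tue, Sep 13: Fri, Oct 13: Sun, Nov 13: Wed, Dec 13: Fri.
Friday occurs in September, December — 2 months.

2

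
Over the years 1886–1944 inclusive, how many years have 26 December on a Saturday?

Track 26 December's weekday year by year (advancing +1, or +2 across a Feb 29):
  1886: Sun  1887: Mon (+1)  1888: Wed (+2)  1889: Thu (+1)  1890: Fri (+1)
  1891: Sat (+1) ✓  1892: Mon (+2)  1893: Tue (+1)  1894: Wed (+1)  1895: Thu (+1)
  1896: Sat (+2) ✓  1897: Sun (+1)  1898: Mon (+1)  1899: Tue (+1)  … (31 more years) …
  1931: Sat (+1) ✓  1932: Mon (+2)  1933: Tue (+1)  1934: Wed (+1)  1935: Thu (+1)
  1936: Sat (+2) ✓  1937: Sun (+1)  1938: Mon (+1)  1939: Tue (+1)  1940: Thu (+2)
  1941: Fri (+1)  1942: Sat (+1) ✓  1943: Sun (+1)  1944: Tue (+2)
Saturday years: 1891, 1896, 1903, 1908, 1914, 1925, 1931, 1936, 1942 — 9 in total.

9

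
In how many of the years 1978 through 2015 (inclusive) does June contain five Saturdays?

June has 30 days; it has five Saturdays when Saturday falls among the first (month-length − 28) days — i.e. when June 1 is one of Saturday/Friday.
June 1 by year: 1978:Thu 1979:Fri✓ 1980:Sun 1981:Mon 1982:Tue 1983:Wed 1984:Fri✓ 1985:Sat✓ 1986:Sun 1987:Mon 1988:Wed 1989:Thu 1990:Fri✓ 1991:Sat✓ 1992:Mon …(8 more)… 2001:Fri✓ 2002:Sat✓ 2003:Sun 2004:Tue 2005:Wed 2006:Thu 2007:Fri✓ 2008:Sun 2009:Mon 2010:Tue 2011:Wed 2012:Fri✓ 2013:Sat✓ 2014:Sun 2015:Mon
Years with five Saturdays: 1979, 1984, 1985, 1990, 1991, 1996, 2001, 2002, 2007, 2012, 2013 → 11.

11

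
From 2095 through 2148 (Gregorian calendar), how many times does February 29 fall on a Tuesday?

Leap years in 2095–2148: 13 of them.
Feb 29 weekday advances by 5 (mod 7) from one leap year to the next four years later (or differs when a century non-leap intervenes).
Leap-day weekdays: 2096:Wed 2104:Fri 2108:Wed 2112:Mon 2116:Sat 2120:Thu 2124:Tue✓ 2128:Sun 2132:Fri 2136:Wed 2140:Mon 2144:Sat 2148:Thu
Tuesday: 2124 → 1.

1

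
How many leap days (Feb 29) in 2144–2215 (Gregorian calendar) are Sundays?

Leap years in 2144–2215: 17 of them.
Feb 29 weekday advances by 5 (mod 7) from one leap year to the next four years later (or differs when a century non-leap intervenes).
Leap-day weekdays: 2144:Sat 2148:Thu 2152:Tue 2156:Sun✓ 2160:Fri 2164:Wed 2168:Mon 2172:Sat 2176:Thu 2180:Tue 2184:Sun✓ 2188:Fri 2192:Wed 2196:Mon 2204:Wed 2208:Mon 2212:Sat
Sunday: 2156, 2184 → 2.

2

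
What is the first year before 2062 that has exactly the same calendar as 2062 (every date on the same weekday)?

2051

Two years share a calendar iff Jan 1 falls on the same weekday and both are leap or both are common. 2062: Jan 1 is Sunday, common year.
2061: Jan 1 Saturday, common
2060: Jan 1 Thursday, leap
2059: Jan 1 Wednesday, common
2058: Jan 1 Tuesday, common
2057: Jan 1 Monday, common
2056: Jan 1 Saturday, leap
2055: Jan 1 Friday, common
2054: Jan 1 Thursday, common
2053: Jan 1 Wednesday, common
2052: Jan 1 Monday, leap
2051: Jan 1 Sunday, common
2051 matches on both conditions.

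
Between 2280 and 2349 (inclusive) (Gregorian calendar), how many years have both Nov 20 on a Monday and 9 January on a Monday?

Check each year's weekday for Nov 20 and 9 January:
  2280: Sat/Fri  2281: Sun/Sun  2282: Mon/Mon ✓  2283: Tue/Tue  2284: Thu/Wed  2285: Fri/Fri  2286: Sat/Sat  2287: Sun/Sun  2288: Tue/Mon  2289: Wed/Wed  2290: Thu/Thu  2291: Fri/Fri  2292: Sun/Sat  2293: Mon/Mon ✓  …(42 more)…  2336: Fri/Thu  2337: Sat/Sat  2338: Sun/Sun  2339: Mon/Mon ✓  2340: Wed/Tue  2341: Thu/Thu  2342: Fri/Fri  2343: Sat/Sat  2344: Mon/Sun  2345: Tue/Tue  2346: Wed/Wed  2347: Thu/Thu  2348: Sat/Fri  2349: Sun/Sun
Both conditions hold in: 2282, 2293, 2299, 2305, 2311, 2322, 2333, 2339 — 8.

8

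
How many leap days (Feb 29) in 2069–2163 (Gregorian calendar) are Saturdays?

3

Leap years in 2069–2163: 22 of them.
Feb 29 weekday advances by 5 (mod 7) from one leap year to the next four years later (or differs when a century non-leap intervenes).
Leap-day weekdays: 2072:Mon 2076:Sat✓ 2080:Thu 2084:Tue 2088:Sun 2092:Fri 2096:Wed 2104:Fri 2108:Wed 2112:Mon 2116:Sat✓ 2120:Thu 2124:Tue 2128:Sun 2132:Fri 2136:Wed 2140:Mon 2144:Sat✓ 2148:Thu 2152:Tue 2156:Sun 2160:Fri
Saturday: 2076, 2116, 2144 → 3.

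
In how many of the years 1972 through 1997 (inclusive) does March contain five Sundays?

11

March has 31 days; it has five Sundays when Sunday falls among the first (month-length − 28) days — i.e. when March 1 is one of Sunday/Saturday/Friday.
March 1 by year: 1972:Wed 1973:Thu 1974:Fri✓ 1975:Sat✓ 1976:Mon 1977:Tue 1978:Wed 1979:Thu 1980:Sat✓ 1981:Sun✓ 1982:Mon 1983:Tue 1984:Thu 1985:Fri✓ 1986:Sat✓ 1987:Sun✓ 1988:Tue 1989:Wed 1990:Thu 1991:Fri✓ 1992:Sun✓ 1993:Mon 1994:Tue 1995:Wed 1996:Fri✓ 1997:Sat✓
Years with five Sundays: 1974, 1975, 1980, 1981, 1985, 1986, 1987, 1991, 1992, 1996, 1997 → 11.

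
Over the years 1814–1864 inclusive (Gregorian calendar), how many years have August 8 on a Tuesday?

7

Track August 8's weekday year by year (advancing +1, or +2 across a Feb 29):
  1814: Mon  1815: Tue (+1) ✓  1816: Thu (+2)  1817: Fri (+1)  1818: Sat (+1)
  1819: Sun (+1)  1820: Tue (+2) ✓  1821: Wed (+1)  1822: Thu (+1)  1823: Fri (+1)
  1824: Sun (+2)  1825: Mon (+1)  1826: Tue (+1) ✓  1827: Wed (+1)  … (23 more years) …
  1851: Fri (+1)  1852: Sun (+2)  1853: Mon (+1)  1854: Tue (+1) ✓  1855: Wed (+1)
  1856: Fri (+2)  1857: Sat (+1)  1858: Sun (+1)  1859: Mon (+1)  1860: Wed (+2)
  1861: Thu (+1)  1862: Fri (+1)  1863: Sat (+1)  1864: Mon (+2)
Tuesday years: 1815, 1820, 1826, 1837, 1843, 1848, 1854 — 7 in total.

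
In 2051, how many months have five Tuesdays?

4

A month of length L has five Tuesdays iff its first Tuesday is on day ≤ L−28 (so day 1–3 in a 31-day month, 1–2 in a 30-day month, day 1 in a leap February).
Checking each month of 2051: Jan starts Sun (31d) ✓; Feb starts Wed (28d); Mar starts Wed (31d); Apr starts Sat (30d); May starts Mon (31d) ✓; Jun starts Thu (30d); Jul starts Sat (31d); Aug starts Tue (31d) ✓; Sep starts Fri (30d); Oct starts Sun (31d) ✓; Nov starts Wed (30d); Dec starts Fri (31d).
Five-Tuesday months: January, May, August, October → 4.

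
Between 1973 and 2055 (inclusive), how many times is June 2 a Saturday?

12

Track June 2's weekday year by year (advancing +1, or +2 across a Feb 29):
  1973: Sat ✓  1974: Sun (+1)  1975: Mon (+1)  1976: Wed (+2)  1977: Thu (+1)
  1978: Fri (+1)  1979: Sat (+1) ✓  1980: Mon (+2)  1981: Tue (+1)  1982: Wed (+1)
  1983: Thu (+1)  1984: Sat (+2) ✓  1985: Sun (+1)  1986: Mon (+1)  … (55 more years) …
  2042: Mon (+1)  2043: Tue (+1)  2044: Thu (+2)  2045: Fri (+1)  2046: Sat (+1) ✓
  2047: Sun (+1)  2048: Tue (+2)  2049: Wed (+1)  2050: Thu (+1)  2051: Fri (+1)
  2052: Sun (+2)  2053: Mon (+1)  2054: Tue (+1)  2055: Wed (+1)
Saturday years: 1973, 1979, 1984, 1990, 2001, 2007, 2012, 2018, 2029, 2035, 2040, 2046 — 12 in total.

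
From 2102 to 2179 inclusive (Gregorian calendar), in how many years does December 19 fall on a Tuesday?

Track December 19's weekday year by year (advancing +1, or +2 across a Feb 29):
  2102: Tue ✓  2103: Wed (+1)  2104: Fri (+2)  2105: Sat (+1)  2106: Sun (+1)
  2107: Mon (+1)  2108: Wed (+2)  2109: Thu (+1)  2110: Fri (+1)  2111: Sat (+1)
  2112: Mon (+2)  2113: Tue (+1) ✓  2114: Wed (+1)  2115: Thu (+1)  … (50 more years) …
  2166: Fri (+1)  2167: Sat (+1)  2168: Mon (+2)  2169: Tue (+1) ✓  2170: Wed (+1)
  2171: Thu (+1)  2172: Sat (+2)  2173: Sun (+1)  2174: Mon (+1)  2175: Tue (+1) ✓
  2176: Thu (+2)  2177: Fri (+1)  2178: Sat (+1)  2179: Sun (+1)
Tuesday years: 2102, 2113, 2119, 2124, 2130, 2141, 2147, 2152, 2158, 2169, 2175 — 11 in total.

11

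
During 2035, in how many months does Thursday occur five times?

A month of length L has five Thursdays iff its first Thursday is on day ≤ L−28 (so day 1–3 in a 31-day month, 1–2 in a 30-day month, day 1 in a leap February).
Checking each month of 2035: Jan starts Mon (31d); Feb starts Thu (28d); Mar starts Thu (31d) ✓; Apr starts Sun (30d); May starts Tue (31d) ✓; Jun starts Fri (30d); Jul starts Sun (31d); Aug starts Wed (31d) ✓; Sep starts Sat (30d); Oct starts Mon (31d); Nov starts Thu (30d) ✓; Dec starts Sat (31d).
Five-Thursday months: March, May, August, November → 4.

4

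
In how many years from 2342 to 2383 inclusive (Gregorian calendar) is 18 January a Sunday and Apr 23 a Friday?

Check each year's weekday for 18 January and Apr 23:
  2342: Sun/Thu  2343: Mon/Fri  2344: Tue/Sun  2345: Thu/Mon  2346: Fri/Tue  2347: Sat/Wed  2348: Sun/Fri ✓  2349: Tue/Sat  2350: Wed/Sun  2351: Thu/Mon  2352: Fri/Wed  2353: Sun/Thu  2354: Mon/Fri  2355: Tue/Sat  …(14 more)…  2370: Sun/Thu  2371: Mon/Fri  2372: Tue/Sun  2373: Thu/Mon  2374: Fri/Tue  2375: Sat/Wed  2376: Sun/Fri ✓  2377: Tue/Sat  2378: Wed/Sun  2379: Thu/Mon  2380: Fri/Wed  2381: Sun/Thu  2382: Mon/Fri  2383: Tue/Sat
Both conditions hold in: 2348, 2376 — 2.

2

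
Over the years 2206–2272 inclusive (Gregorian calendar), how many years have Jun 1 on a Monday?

10

Track Jun 1's weekday year by year (advancing +1, or +2 across a Feb 29):
  2206: Sun  2207: Mon (+1) ✓  2208: Wed (+2)  2209: Thu (+1)  2210: Fri (+1)
  2211: Sat (+1)  2212: Mon (+2) ✓  2213: Tue (+1)  2214: Wed (+1)  2215: Thu (+1)
  2216: Sat (+2)  2217: Sun (+1)  2218: Mon (+1) ✓  2219: Tue (+1)  … (39 more years) …
  2259: Wed (+1)  2260: Fri (+2)  2261: Sat (+1)  2262: Sun (+1)  2263: Mon (+1) ✓
  2264: Wed (+2)  2265: Thu (+1)  2266: Fri (+1)  2267: Sat (+1)  2268: Mon (+2) ✓
  2269: Tue (+1)  2270: Wed (+1)  2271: Thu (+1)  2272: Sat (+2)
Monday years: 2207, 2212, 2218, 2229, 2235, 2240, 2246, 2257, 2263, 2268 — 10 in total.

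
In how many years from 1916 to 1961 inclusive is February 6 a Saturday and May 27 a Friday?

2

Check each year's weekday for February 6 and May 27:
  1916: Sun/Sat  1917: Tue/Sun  1918: Wed/Mon  1919: Thu/Tue  1920: Fri/Thu  1921: Sun/Fri  1922: Mon/Sat  1923: Tue/Sun  1924: Wed/Tue  1925: Fri/Wed  1926: Sat/Thu  1927: Sun/Fri  1928: Mon/Sun  1929: Wed/Mon  …(18 more)…  1948: Fri/Thu  1949: Sun/Fri  1950: Mon/Sat  1951: Tue/Sun  1952: Wed/Tue  1953: Fri/Wed  1954: Sat/Thu  1955: Sun/Fri  1956: Mon/Sun  1957: Wed/Mon  1958: Thu/Tue  1959: Fri/Wed  1960: Sat/Fri ✓  1961: Mon/Sat
Both conditions hold in: 1932, 1960 — 2.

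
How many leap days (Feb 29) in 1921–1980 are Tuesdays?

2

Leap years in 1921–1980: 15 of them.
Feb 29 weekday advances by 5 (mod 7) from one leap year to the next four years later (or differs when a century non-leap intervenes).
Leap-day weekdays: 1924:Fri 1928:Wed 1932:Mon 1936:Sat 1940:Thu 1944:Tue✓ 1948:Sun 1952:Fri 1956:Wed 1960:Mon 1964:Sat 1968:Thu 1972:Tue✓ 1976:Sun 1980:Fri
Tuesday: 1944, 1972 → 2.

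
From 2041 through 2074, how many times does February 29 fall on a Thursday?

1

Leap years in 2041–2074: 8 of them.
Feb 29 weekday advances by 5 (mod 7) from one leap year to the next four years later (or differs when a century non-leap intervenes).
Leap-day weekdays: 2044:Mon 2048:Sat 2052:Thu✓ 2056:Tue 2060:Sun 2064:Fri 2068:Wed 2072:Mon
Thursday: 2052 → 1.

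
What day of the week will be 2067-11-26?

January 1, 2067 is a Saturday.
November 26 is day 330 of the year, i.e. 329 days after Jan 1.
329 mod 7 = 0, so advance 0 weekdays from Saturday: Saturday.

Saturday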